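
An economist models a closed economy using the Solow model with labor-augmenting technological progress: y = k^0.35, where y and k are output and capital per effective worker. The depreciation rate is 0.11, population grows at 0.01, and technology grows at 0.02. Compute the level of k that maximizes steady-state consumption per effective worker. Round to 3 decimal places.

k_gold ≈ 4.095

Capital per effective worker breaks even when investment replaces (n + g + δ)·k; here n + g + δ = 0.14.
Maximizing c = f(k) − (n+g+δ)·k gives f'(k) = n+g+δ, i.e. 0.35·k^(0.35−1) = 0.14, so k_gold = (0.35/0.14)^(1/0.65) ≈ 4.0946.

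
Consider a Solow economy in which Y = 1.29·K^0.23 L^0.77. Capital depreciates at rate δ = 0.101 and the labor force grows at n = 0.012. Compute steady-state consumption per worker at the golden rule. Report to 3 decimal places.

n + δ = 0.012 + 0.101 = 0.113.
Setting f'(k) = n+δ gives 0.23·1.29·k^(0.23−1) = 0.113, hence k_gold = (0.23·1.29/0.113)^(1/0.77) ≈ 3.5032.
y_gold = 1.29·3.5032^0.23 ≈ 1.7211.
c_gold = y_gold − (n+δ)·k_gold = 1.7211 − 0.113·3.5032 ≈ 1.3253.

c_gold ≈ 1.325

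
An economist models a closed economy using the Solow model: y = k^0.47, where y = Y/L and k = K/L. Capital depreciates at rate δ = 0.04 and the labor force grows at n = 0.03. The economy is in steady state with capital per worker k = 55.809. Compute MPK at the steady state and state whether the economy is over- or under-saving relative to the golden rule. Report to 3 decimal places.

n + δ = 0.03 + 0.04 = 0.07.
MPK = 0.47·k^(0.47−1) = 0.47·55.809^(-0.53) ≈ 0.0558.
MPK < 0.07, so the economy is dynamically inefficient (over-saving).

over-saving; MPK ≈ 0.056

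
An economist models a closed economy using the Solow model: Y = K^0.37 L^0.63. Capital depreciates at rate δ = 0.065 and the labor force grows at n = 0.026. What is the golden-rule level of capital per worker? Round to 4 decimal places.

The effective depreciation rate is n + δ = 0.026 + 0.065 = 0.091.
At the golden rule the marginal product of capital equals n+δ: 0.37·k^(0.37−1) = 0.091. Solving, k_gold = (0.37/0.091)^(1/0.63) ≈ 9.2666.

k_gold ≈ 9.2666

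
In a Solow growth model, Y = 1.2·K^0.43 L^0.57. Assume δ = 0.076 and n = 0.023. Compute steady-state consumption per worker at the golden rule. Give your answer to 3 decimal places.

c_gold ≈ 2.377

Capital per worker breaks even when investment replaces (n + δ)·k; here n + δ = 0.099.
At the golden rule the marginal product of capital equals n+δ: 0.43·1.2·k^(0.43−1) = 0.099. Solving, k_gold = (0.43·1.2/0.099)^(1/0.57) ≈ 18.1101.
y_gold = 1.2·18.1101^0.43 ≈ 4.1695.
c_gold = y_gold − (n+δ)·k_gold = 4.1695 − 0.099·18.1101 ≈ 2.3766.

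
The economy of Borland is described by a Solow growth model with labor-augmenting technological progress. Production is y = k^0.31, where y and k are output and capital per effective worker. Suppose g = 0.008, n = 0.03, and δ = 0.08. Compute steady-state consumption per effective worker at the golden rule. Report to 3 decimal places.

c_gold ≈ 1.065

Capital per effective worker breaks even when investment replaces (n + g + δ)·k; here n + g + δ = 0.118.
At the golden rule the marginal product of capital equals n+g+δ: 0.31·k^(0.31−1) = 0.118. Solving, k_gold = (0.31/0.118)^(1/0.69) ≈ 4.0545.
y_gold = 4.0545^0.31 ≈ 1.5433.
c_gold = y_gold − (n+g+δ)·k_gold = 1.5433 − 0.118·4.0545 ≈ 1.0649.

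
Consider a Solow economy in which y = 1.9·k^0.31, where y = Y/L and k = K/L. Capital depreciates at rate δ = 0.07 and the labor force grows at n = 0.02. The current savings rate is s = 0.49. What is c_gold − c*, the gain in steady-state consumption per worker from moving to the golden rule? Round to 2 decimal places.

The effective depreciation rate is n + δ = 0.02 + 0.07 = 0.09.
Current steady state (s = 0.49): k* = (0.49·1.9/0.09)^(1/0.69) ≈ 29.5522, y* = 1.9·29.5522^0.31 ≈ 5.4280, c* = (1−0.49)·5.4280 ≈ 2.7683.
Maximizing c = f(k) − (n+δ)·k gives f'(k) = n+δ, i.e. 0.31·1.9·k^(0.31−1) = 0.09, so k_gold = (0.31·1.9/0.09)^(1/0.69) ≈ 15.2203.
y_gold = 1.9·15.2203^0.31 ≈ 4.4188, c_gold = y_gold − 0.09·k_gold ≈ 3.0490.
Gain: Δc = 3.0490 − 2.7683 ≈ 0.2807.

Δc ≈ 0.28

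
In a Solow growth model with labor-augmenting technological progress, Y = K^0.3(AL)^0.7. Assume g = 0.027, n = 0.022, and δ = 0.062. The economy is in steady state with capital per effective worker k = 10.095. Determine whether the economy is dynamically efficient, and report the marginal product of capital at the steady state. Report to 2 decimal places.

dynamically inefficient; MPK ≈ 0.06

n + g + δ = 0.022 + 0.027 + 0.062 = 0.111.
MPK = 0.3·k^(0.3−1) = 0.3·10.095^(-0.7) ≈ 0.0595.
MPK < 0.111, so the economy is dynamically inefficient (over-saving).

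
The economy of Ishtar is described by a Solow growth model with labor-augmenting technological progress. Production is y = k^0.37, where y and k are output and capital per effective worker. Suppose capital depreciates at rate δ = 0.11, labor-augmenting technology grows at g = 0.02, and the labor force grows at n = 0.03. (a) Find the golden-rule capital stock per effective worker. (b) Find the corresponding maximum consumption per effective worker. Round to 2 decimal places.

(a) k_gold ≈ 3.78; (b) c_gold ≈ 1.03

n + g + δ = 0.03 + 0.02 + 0.11 = 0.16.
Setting f'(k) = n+g+δ gives 0.37·k^(0.37−1) = 0.16, hence k_gold = (0.37/0.16)^(1/0.63) ≈ 3.7836.
y_gold = 3.7836^0.37 ≈ 1.6362; c_gold = y_gold − 0.16·k_gold ≈ 1.0308.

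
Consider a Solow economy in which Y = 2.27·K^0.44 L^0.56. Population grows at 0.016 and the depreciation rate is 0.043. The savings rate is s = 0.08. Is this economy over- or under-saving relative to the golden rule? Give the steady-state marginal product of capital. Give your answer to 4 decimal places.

n + δ = 0.016 + 0.043 = 0.059.
Steady-state k*: s·A·k^0.44 = 0.059·k gives k* = (0.08·2.27/0.059)^(1/0.56) ≈ 7.4456.
MPK = 0.44·2.27·7.4456^(-0.56) ≈ 0.3245.
MPK > n+δ = 0.059, so the economy is dynamically efficient (under-saving).

under-saving; MPK ≈ 0.3245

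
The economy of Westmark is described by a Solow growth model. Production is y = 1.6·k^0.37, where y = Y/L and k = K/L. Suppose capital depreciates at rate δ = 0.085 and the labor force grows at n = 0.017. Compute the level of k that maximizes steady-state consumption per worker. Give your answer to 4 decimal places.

k_gold ≈ 16.3026

Capital per worker breaks even when investment replaces (n + δ)·k; here n + δ = 0.102.
At the golden rule the marginal product of capital equals n+δ: 0.37·1.6·k^(0.37−1) = 0.102. Solving, k_gold = (0.37·1.6/0.102)^(1/0.63) ≈ 16.3026.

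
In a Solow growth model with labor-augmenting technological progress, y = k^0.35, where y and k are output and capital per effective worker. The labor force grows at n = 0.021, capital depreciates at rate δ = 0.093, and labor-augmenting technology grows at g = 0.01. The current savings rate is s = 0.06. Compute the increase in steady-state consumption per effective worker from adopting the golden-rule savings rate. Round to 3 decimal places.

Capital per effective worker breaks even when investment replaces (n + g + δ)·k; here n + g + δ = 0.124.
Current steady state (s = 0.06): k* = (0.06/0.124)^(1/0.65) ≈ 0.3273, y* = 0.3273^0.35 ≈ 0.6765, c* = (1−0.06)·0.6765 ≈ 0.6359.
Setting f'(k) = n+g+δ gives 0.35·k^(0.35−1) = 0.124, hence k_gold = (0.35/0.124)^(1/0.65) ≈ 4.9352.
y_gold = 4.9352^0.35 ≈ 1.7485, c_gold = y_gold − 0.124·k_gold ≈ 1.1365.
Gain: Δc = 1.1365 − 0.6359 ≈ 0.5006.

Δc ≈ 0.501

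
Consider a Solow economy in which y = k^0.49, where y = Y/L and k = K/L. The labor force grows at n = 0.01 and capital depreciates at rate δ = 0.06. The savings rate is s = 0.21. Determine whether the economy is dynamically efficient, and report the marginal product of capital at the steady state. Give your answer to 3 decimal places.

dynamically efficient; MPK ≈ 0.163

n + δ = 0.01 + 0.06 = 0.07.
Steady-state k*: s·k^0.49 = 0.07·k gives k* = (0.21/0.07)^(1/0.51) ≈ 8.6205.
MPK = 0.49·8.6205^(-0.51) ≈ 0.1633.
MPK > n+δ = 0.07, so the economy is dynamically efficient (under-saving).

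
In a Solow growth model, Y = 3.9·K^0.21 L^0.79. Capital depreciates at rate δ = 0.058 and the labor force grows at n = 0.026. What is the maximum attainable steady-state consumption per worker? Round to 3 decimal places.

c_gold ≈ 5.644

The effective depreciation rate is n + δ = 0.026 + 0.058 = 0.084.
Maximizing c = f(k) − (n+δ)·k gives f'(k) = n+δ, i.e. 0.21·3.9·k^(0.21−1) = 0.084, so k_gold = (0.21·3.9/0.084)^(1/0.79) ≈ 17.8610.
y_gold = 3.9·17.8610^0.21 ≈ 7.1444.
c_gold = y_gold − (n+δ)·k_gold = 7.1444 − 0.084·17.8610 ≈ 5.6441.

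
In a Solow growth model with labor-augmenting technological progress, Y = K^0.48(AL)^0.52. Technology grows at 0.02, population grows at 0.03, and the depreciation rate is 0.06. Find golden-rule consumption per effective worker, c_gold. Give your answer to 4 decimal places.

Break-even investment rate: n + g + δ = 0.03 + 0.02 + 0.06 = 0.11.
At the golden rule the marginal product of capital equals n+g+δ: 0.48·k^(0.48−1) = 0.11. Solving, k_gold = (0.48/0.11)^(1/0.52) ≈ 17.0011.
y_gold = 17.0011^0.48 ≈ 3.8961.
c_gold = y_gold − (n+g+δ)·k_gold = 3.8961 − 0.11·17.0011 ≈ 2.0260.

c_gold ≈ 2.0260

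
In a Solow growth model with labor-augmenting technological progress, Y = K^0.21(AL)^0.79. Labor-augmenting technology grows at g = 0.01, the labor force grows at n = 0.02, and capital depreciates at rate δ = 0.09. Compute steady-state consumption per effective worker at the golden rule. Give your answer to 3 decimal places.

c_gold ≈ 0.917

n + g + δ = 0.02 + 0.01 + 0.09 = 0.12.
Setting f'(k) = n+g+δ gives 0.21·k^(0.21−1) = 0.12, hence k_gold = (0.21/0.12)^(1/0.79) ≈ 2.0307.
y_gold = 2.0307^0.21 ≈ 1.1604.
c_gold = y_gold − (n+g+δ)·k_gold = 1.1604 − 0.12·2.0307 ≈ 0.9167.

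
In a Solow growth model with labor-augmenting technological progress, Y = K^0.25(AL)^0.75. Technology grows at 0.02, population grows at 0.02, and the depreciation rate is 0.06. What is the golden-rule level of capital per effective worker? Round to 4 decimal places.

Break-even investment rate: n + g + δ = 0.02 + 0.02 + 0.06 = 0.1.
Setting f'(k) = n+g+δ gives 0.25·k^(0.25−1) = 0.1, hence k_gold = (0.25/0.1)^(1/0.75) ≈ 3.3930.

k_gold ≈ 3.3930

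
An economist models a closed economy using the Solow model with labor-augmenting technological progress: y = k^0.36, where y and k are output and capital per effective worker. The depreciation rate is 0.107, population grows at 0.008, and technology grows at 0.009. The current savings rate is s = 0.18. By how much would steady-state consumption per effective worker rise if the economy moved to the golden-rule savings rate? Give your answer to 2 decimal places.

Δc ≈ 0.15

n + g + δ = 0.008 + 0.009 + 0.107 = 0.124.
Current steady state (s = 0.18): k* = (0.18/0.124)^(1/0.64) ≈ 1.7902, y* = 1.7902^0.36 ≈ 1.2332, c* = (1−0.18)·1.2332 ≈ 1.0112.
At the golden rule the marginal product of capital equals n+g+δ: 0.36·k^(0.36−1) = 0.124. Solving, k_gold = (0.36/0.124)^(1/0.64) ≈ 5.2875.
y_gold = 5.2875^0.36 ≈ 1.8213, c_gold = y_gold − 0.124·k_gold ≈ 1.1656.
Gain: Δc = 1.1656 − 1.0112 ≈ 0.1544.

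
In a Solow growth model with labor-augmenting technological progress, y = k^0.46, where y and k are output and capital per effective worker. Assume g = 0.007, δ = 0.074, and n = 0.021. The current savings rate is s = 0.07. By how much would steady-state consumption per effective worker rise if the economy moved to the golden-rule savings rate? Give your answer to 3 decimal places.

The effective depreciation rate is n + g + δ = 0.021 + 0.007 + 0.074 = 0.102.
Current steady state (s = 0.07): k* = (0.07/0.102)^(1/0.54) ≈ 0.4980, y* = 0.4980^0.46 ≈ 0.7256, c* = (1−0.07)·0.7256 ≈ 0.6748.
Setting f'(k) = n+g+δ gives 0.46·k^(0.46−1) = 0.102, hence k_gold = (0.46/0.102)^(1/0.54) ≈ 16.2706.
y_gold = 16.2706^0.46 ≈ 3.6078, c_gold = y_gold − 0.102·k_gold ≈ 1.9482.
Gain: Δc = 1.9482 − 0.6748 ≈ 1.2734.

Δc ≈ 1.273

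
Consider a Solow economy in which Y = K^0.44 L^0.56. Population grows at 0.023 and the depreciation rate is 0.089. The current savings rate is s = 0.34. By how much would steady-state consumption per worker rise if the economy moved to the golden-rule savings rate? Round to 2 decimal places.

Δc ≈ 0.06

The effective depreciation rate is n + δ = 0.023 + 0.089 = 0.112.
Current steady state (s = 0.34): k* = (0.34/0.112)^(1/0.56) ≈ 7.2641, y* = 7.2641^0.44 ≈ 2.3929, c* = (1−0.34)·2.3929 ≈ 1.5793.
Maximizing c = f(k) − (n+δ)·k gives f'(k) = n+δ, i.e. 0.44·k^(0.44−1) = 0.112, so k_gold = (0.44/0.112)^(1/0.56) ≈ 11.5115.
y_gold = 11.5115^0.44 ≈ 2.9302, c_gold = y_gold − 0.112·k_gold ≈ 1.6409.
Gain: Δc = 1.6409 − 1.5793 ≈ 0.0616.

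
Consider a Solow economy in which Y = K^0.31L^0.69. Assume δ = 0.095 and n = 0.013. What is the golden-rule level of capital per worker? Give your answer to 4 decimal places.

k_gold ≈ 4.6098

n + δ = 0.013 + 0.095 = 0.108.
Golden rule sets MPK = n+δ: 0.31·k^(0.31−1) = 0.108, so k_gold = (0.31/0.108)^(1/0.69) ≈ 4.6098.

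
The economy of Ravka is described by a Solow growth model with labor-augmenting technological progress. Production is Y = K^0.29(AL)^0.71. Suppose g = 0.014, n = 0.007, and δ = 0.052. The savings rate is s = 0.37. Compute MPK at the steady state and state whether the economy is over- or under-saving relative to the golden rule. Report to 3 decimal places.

The effective depreciation rate is n + g + δ = 0.007 + 0.014 + 0.052 = 0.073.
Steady-state k*: s·k^0.29 = 0.073·k gives k* = (0.37/0.073)^(1/0.71) ≈ 9.8353.
MPK = 0.29·9.8353^(-0.71) ≈ 0.0572.
MPK < n+g+δ = 0.073, so the economy is dynamically inefficient (over-saving).

over-saving; MPK ≈ 0.057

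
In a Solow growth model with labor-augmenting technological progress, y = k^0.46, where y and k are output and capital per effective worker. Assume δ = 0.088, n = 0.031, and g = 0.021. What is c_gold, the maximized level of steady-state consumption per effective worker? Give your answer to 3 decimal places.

Break-even investment rate: n + g + δ = 0.031 + 0.021 + 0.088 = 0.14.
Setting f'(k) = n+g+δ gives 0.46·k^(0.46−1) = 0.14, hence k_gold = (0.46/0.14)^(1/0.54) ≈ 9.0515.
y_gold = 9.0515^0.46 ≈ 2.7548.
c_gold = y_gold − (n+g+δ)·k_gold = 2.7548 − 0.14·9.0515 ≈ 1.4876.

c_gold ≈ 1.488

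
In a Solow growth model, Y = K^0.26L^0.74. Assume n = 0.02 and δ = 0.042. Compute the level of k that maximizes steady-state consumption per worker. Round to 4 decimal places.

Break-even investment rate: n + δ = 0.02 + 0.042 = 0.062.
Golden rule sets MPK = n+δ: 0.26·k^(0.26−1) = 0.062, so k_gold = (0.26/0.062)^(1/0.74) ≈ 6.9395.

k_gold ≈ 6.9395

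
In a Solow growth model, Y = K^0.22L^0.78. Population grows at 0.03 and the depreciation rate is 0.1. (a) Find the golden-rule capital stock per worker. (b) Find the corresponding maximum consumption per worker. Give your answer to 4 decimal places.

n + δ = 0.03 + 0.1 = 0.13.
Maximizing c = f(k) − (n+δ)·k gives f'(k) = n+δ, i.e. 0.22·k^(0.22−1) = 0.13, so k_gold = (0.22/0.13)^(1/0.78) ≈ 1.9630.
y_gold = 1.9630^0.22 ≈ 1.1600; c_gold = y_gold − 0.13·k_gold ≈ 0.9048.

(a) k_gold ≈ 1.9630; (b) c_gold ≈ 0.9048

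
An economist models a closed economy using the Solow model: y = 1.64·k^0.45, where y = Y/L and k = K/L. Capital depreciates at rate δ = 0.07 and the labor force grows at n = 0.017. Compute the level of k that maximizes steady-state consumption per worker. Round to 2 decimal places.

Capital per worker breaks even when investment replaces (n + δ)·k; here n + δ = 0.087.
Setting f'(k) = n+δ gives 0.45·1.64·k^(0.45−1) = 0.087, hence k_gold = (0.45·1.64/0.087)^(1/0.55) ≈ 48.7808.

k_gold ≈ 48.78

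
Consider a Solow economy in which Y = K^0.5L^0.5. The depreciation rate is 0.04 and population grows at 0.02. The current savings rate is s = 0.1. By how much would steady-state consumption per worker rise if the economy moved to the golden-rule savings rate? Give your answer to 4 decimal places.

Δc ≈ 2.6667

The effective depreciation rate is n + δ = 0.02 + 0.04 = 0.06.
Current steady state (s = 0.1): k* = (0.1/0.06)^(1/0.5) ≈ 2.7778, y* = 2.7778^0.5 ≈ 1.6667, c* = (1−0.1)·1.6667 ≈ 1.5000.
Golden rule sets MPK = n+δ: 0.5·k^(0.5−1) = 0.06, so k_gold = (0.5/0.06)^(1/0.5) ≈ 69.4444.
y_gold = 69.4444^0.5 ≈ 8.3333, c_gold = y_gold − 0.06·k_gold ≈ 4.1667.
Gain: Δc = 4.1667 − 1.5000 ≈ 2.6667.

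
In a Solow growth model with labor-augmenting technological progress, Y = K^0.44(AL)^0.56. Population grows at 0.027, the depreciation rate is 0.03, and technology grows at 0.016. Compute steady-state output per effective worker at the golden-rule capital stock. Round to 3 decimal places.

Capital per effective worker breaks even when investment replaces (n + g + δ)·k; here n + g + δ = 0.073.
At the golden rule the marginal product of capital equals n+g+δ: 0.44·k^(0.44−1) = 0.073. Solving, k_gold = (0.44/0.073)^(1/0.56) ≈ 24.7223.
Output: y_gold = k_gold^0.44 = 24.7223^0.44 ≈ 4.1017.

y_gold ≈ 4.102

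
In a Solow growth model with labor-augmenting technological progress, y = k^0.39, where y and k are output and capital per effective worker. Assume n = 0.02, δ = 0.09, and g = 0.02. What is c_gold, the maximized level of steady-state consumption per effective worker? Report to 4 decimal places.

c_gold ≈ 1.2313

The effective depreciation rate is n + g + δ = 0.02 + 0.02 + 0.09 = 0.13.
Setting f'(k) = n+g+δ gives 0.39·k^(0.39−1) = 0.13, hence k_gold = (0.39/0.13)^(1/0.61) ≈ 6.0557.
y_gold = 6.0557^0.39 ≈ 2.0186.
c_gold = y_gold − (n+g+δ)·k_gold = 2.0186 − 0.13·6.0557 ≈ 1.2313.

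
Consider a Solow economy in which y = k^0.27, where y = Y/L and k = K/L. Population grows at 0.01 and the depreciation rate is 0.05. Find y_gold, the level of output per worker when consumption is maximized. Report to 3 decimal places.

n + δ = 0.01 + 0.05 = 0.06.
At the golden rule the marginal product of capital equals n+δ: 0.27·k^(0.27−1) = 0.06. Solving, k_gold = (0.27/0.06)^(1/0.73) ≈ 7.8490.
Output: y_gold = k_gold^0.27 = 7.8490^0.27 ≈ 1.7442.

y_gold ≈ 1.744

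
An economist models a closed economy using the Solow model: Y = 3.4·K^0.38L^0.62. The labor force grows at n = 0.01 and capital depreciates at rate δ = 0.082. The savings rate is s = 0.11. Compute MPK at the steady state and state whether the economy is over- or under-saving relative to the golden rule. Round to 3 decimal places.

Break-even investment rate: n + δ = 0.01 + 0.082 = 0.092.
Steady-state k*: s·A·k^0.38 = 0.092·k gives k* = (0.11·3.4/0.092)^(1/0.62) ≈ 9.6027.
MPK = 0.38·3.4·9.6027^(-0.62) ≈ 0.3178.
MPK > n+δ = 0.092, so the economy is dynamically efficient (under-saving).

under-saving; MPK ≈ 0.318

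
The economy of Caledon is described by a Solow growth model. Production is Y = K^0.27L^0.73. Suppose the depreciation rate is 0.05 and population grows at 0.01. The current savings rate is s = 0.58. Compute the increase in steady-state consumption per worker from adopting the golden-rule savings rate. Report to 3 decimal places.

Δc ≈ 0.301

Break-even investment rate: n + δ = 0.01 + 0.05 = 0.06.
Current steady state (s = 0.58): k* = (0.58/0.06)^(1/0.73) ≈ 22.3715, y* = 22.3715^0.27 ≈ 2.3143, c* = (1−0.58)·2.3143 ≈ 0.9720.
At the golden rule the marginal product of capital equals n+δ: 0.27·k^(0.27−1) = 0.06. Solving, k_gold = (0.27/0.06)^(1/0.73) ≈ 7.8490.
y_gold = 7.8490^0.27 ≈ 1.7442, c_gold = y_gold − 0.06·k_gold ≈ 1.2733.
Gain: Δc = 1.2733 − 0.9720 ≈ 0.3013.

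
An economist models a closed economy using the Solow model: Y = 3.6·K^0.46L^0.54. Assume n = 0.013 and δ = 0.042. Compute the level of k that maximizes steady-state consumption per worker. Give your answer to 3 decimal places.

Capital per worker breaks even when investment replaces (n + δ)·k; here n + δ = 0.055.
Golden rule sets MPK = n+δ: 0.46·3.6·k^(0.46−1) = 0.055, so k_gold = (0.46·3.6/0.055)^(1/0.54) ≈ 547.4305.

k_gold ≈ 547.430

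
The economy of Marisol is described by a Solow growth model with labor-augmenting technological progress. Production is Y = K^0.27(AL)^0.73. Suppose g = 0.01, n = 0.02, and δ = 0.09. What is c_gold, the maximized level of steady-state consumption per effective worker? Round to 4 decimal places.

c_gold ≈ 0.9853

The effective depreciation rate is n + g + δ = 0.02 + 0.01 + 0.09 = 0.12.
Setting f'(k) = n+g+δ gives 0.27·k^(0.27−1) = 0.12, hence k_gold = (0.27/0.12)^(1/0.73) ≈ 3.0370.
y_gold = 3.0370^0.27 ≈ 1.3498.
c_gold = y_gold − (n+g+δ)·k_gold = 1.3498 − 0.12·3.0370 ≈ 0.9853.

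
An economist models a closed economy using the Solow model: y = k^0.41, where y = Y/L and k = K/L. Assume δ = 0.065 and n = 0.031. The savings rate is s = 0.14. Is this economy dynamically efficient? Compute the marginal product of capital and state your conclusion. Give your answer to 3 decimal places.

The effective depreciation rate is n + δ = 0.031 + 0.065 = 0.096.
Steady-state k*: s·k^0.41 = 0.096·k gives k* = (0.14/0.096)^(1/0.59) ≈ 1.8955.
MPK = 0.41·1.8955^(-0.59) ≈ 0.2811.
MPK > n+δ = 0.096, so the economy is dynamically efficient (under-saving).

dynamically efficient; MPK ≈ 0.281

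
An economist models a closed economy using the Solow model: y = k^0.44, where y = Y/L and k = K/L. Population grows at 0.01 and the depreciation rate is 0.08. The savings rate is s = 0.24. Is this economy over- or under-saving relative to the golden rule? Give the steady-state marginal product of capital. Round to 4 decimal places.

under-saving; MPK ≈ 0.1650

n + δ = 0.01 + 0.08 = 0.09.
Steady-state k*: s·k^0.44 = 0.09·k gives k* = (0.24/0.09)^(1/0.56) ≈ 5.7631.
MPK = 0.44·5.7631^(-0.56) ≈ 0.1650.
MPK > n+δ = 0.09, so the economy is dynamically efficient (under-saving).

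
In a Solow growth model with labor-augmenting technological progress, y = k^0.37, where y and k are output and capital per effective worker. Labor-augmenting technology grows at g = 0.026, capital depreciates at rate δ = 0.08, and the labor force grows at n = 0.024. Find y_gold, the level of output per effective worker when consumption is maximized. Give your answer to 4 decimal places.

Break-even investment rate: n + g + δ = 0.024 + 0.026 + 0.08 = 0.13.
At the golden rule the marginal product of capital equals n+g+δ: 0.37·k^(0.37−1) = 0.13. Solving, k_gold = (0.37/0.13)^(1/0.63) ≈ 5.2607.
Output: y_gold = k_gold^0.37 = 5.2607^0.37 ≈ 1.8484.

y_gold ≈ 1.8484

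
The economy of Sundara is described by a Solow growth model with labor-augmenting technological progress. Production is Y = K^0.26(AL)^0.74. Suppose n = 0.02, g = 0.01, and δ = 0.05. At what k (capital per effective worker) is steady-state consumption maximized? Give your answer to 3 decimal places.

Break-even investment rate: n + g + δ = 0.02 + 0.01 + 0.05 = 0.08.
At the golden rule the marginal product of capital equals n+g+δ: 0.26·k^(0.26−1) = 0.08. Solving, k_gold = (0.26/0.08)^(1/0.74) ≈ 4.9174.

k_gold ≈ 4.917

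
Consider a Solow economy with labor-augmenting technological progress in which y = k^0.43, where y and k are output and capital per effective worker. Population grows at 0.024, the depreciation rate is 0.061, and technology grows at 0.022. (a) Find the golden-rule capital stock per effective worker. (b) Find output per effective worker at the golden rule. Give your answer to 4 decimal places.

The effective depreciation rate is n + g + δ = 0.024 + 0.022 + 0.061 = 0.107.
Setting f'(k) = n+g+δ gives 0.43·k^(0.43−1) = 0.107, hence k_gold = (0.43/0.107)^(1/0.57) ≈ 11.4762.
y_gold = 11.4762^0.43 ≈ 2.8557.

(a) k_gold ≈ 11.4762; (b) y_gold ≈ 2.8557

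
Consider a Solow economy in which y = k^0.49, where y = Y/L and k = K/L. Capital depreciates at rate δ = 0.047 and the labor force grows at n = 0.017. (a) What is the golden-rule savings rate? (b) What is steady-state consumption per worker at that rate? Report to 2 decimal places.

(a) s_gold = 0.49; (b) c_gold ≈ 3.61

Break-even investment rate: n + δ = 0.017 + 0.047 = 0.064.
For Cobb-Douglas, s_gold equals capital's share: s_gold = 0.49.
Setting f'(k) = n+δ gives 0.49·k^(0.49−1) = 0.064, hence k_gold = (0.49/0.064)^(1/0.51) ≈ 54.1209.
y_gold = 54.1209^0.49 ≈ 7.0689; c_gold = (1−0.49)·y_gold ≈ 3.6051.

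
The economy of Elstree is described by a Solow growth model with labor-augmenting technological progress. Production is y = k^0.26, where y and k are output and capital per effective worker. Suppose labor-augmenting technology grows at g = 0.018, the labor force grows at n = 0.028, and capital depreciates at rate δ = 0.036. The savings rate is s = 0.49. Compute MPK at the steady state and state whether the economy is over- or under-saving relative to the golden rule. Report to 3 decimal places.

over-saving; MPK ≈ 0.044

n + g + δ = 0.028 + 0.018 + 0.036 = 0.082.
Steady-state k*: s·k^0.26 = 0.082·k gives k* = (0.49/0.082)^(1/0.74) ≈ 11.1986.
MPK = 0.26·11.1986^(-0.74) ≈ 0.0435.
MPK < n+g+δ = 0.082, so the economy is dynamically inefficient (over-saving).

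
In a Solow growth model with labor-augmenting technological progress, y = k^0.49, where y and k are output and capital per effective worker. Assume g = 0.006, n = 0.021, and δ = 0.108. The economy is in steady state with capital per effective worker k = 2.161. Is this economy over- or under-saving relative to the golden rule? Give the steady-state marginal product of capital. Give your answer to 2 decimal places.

under-saving; MPK ≈ 0.33

n + g + δ = 0.021 + 0.006 + 0.108 = 0.135.
MPK = 0.49·k^(0.49−1) = 0.49·2.161^(-0.51) ≈ 0.3308.
MPK > 0.135, so the economy is dynamically efficient (under-saving).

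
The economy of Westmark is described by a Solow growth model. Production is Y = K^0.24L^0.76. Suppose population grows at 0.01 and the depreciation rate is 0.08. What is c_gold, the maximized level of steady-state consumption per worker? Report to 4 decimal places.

c_gold ≈ 1.0359

Capital per worker breaks even when investment replaces (n + δ)·k; here n + δ = 0.09.
Maximizing c = f(k) − (n+δ)·k gives f'(k) = n+δ, i.e. 0.24·k^(0.24−1) = 0.09, so k_gold = (0.24/0.09)^(1/0.76) ≈ 3.6348.
y_gold = 3.6348^0.24 ≈ 1.3631.
c_gold = y_gold − (n+δ)·k_gold = 1.3631 − 0.09·3.6348 ≈ 1.0359.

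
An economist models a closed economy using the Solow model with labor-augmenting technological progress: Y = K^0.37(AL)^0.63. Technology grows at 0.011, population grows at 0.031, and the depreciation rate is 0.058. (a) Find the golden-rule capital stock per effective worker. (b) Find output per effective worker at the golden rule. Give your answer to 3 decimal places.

(a) k_gold ≈ 7.978; (b) y_gold ≈ 2.156

n + g + δ = 0.031 + 0.011 + 0.058 = 0.1.
At the golden rule the marginal product of capital equals n+g+δ: 0.37·k^(0.37−1) = 0.1. Solving, k_gold = (0.37/0.1)^(1/0.63) ≈ 7.9782.
y_gold = 7.9782^0.37 ≈ 2.1563.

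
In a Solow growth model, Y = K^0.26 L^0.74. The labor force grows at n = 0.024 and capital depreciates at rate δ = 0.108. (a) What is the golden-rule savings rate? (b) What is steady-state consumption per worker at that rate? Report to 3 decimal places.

(a) s_gold = 0.260; (b) c_gold ≈ 0.939

n + δ = 0.024 + 0.108 = 0.132.
For Cobb-Douglas, s_gold equals capital's share: s_gold = 0.26.
Golden rule sets MPK = n+δ: 0.26·k^(0.26−1) = 0.132, so k_gold = (0.26/0.132)^(1/0.74) ≈ 2.4994.
y_gold = 2.4994^0.26 ≈ 1.2689; c_gold = (1−0.26)·y_gold ≈ 0.9390.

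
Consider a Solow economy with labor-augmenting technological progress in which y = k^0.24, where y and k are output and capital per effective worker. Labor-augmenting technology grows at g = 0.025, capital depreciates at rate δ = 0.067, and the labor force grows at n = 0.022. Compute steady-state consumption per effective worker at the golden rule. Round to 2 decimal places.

c_gold ≈ 0.96

Capital per effective worker breaks even when investment replaces (n + g + δ)·k; here n + g + δ = 0.114.
Maximizing c = f(k) − (n+g+δ)·k gives f'(k) = n+g+δ, i.e. 0.24·k^(0.24−1) = 0.114, so k_gold = (0.24/0.114)^(1/0.76) ≈ 2.6632.
y_gold = 2.6632^0.24 ≈ 1.2650.
c_gold = y_gold − (n+g+δ)·k_gold = 1.2650 − 0.114·2.6632 ≈ 0.9614.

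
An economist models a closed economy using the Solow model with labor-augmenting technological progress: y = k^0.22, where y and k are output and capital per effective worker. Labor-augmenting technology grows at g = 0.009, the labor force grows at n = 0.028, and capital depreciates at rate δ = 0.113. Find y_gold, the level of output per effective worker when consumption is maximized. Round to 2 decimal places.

y_gold ≈ 1.11

Capital per effective worker breaks even when investment replaces (n + g + δ)·k; here n + g + δ = 0.15.
Golden rule sets MPK = n+g+δ: 0.22·k^(0.22−1) = 0.15, so k_gold = (0.22/0.15)^(1/0.78) ≈ 1.6340.
Output: y_gold = k_gold^0.22 = 1.6340^0.22 ≈ 1.1141.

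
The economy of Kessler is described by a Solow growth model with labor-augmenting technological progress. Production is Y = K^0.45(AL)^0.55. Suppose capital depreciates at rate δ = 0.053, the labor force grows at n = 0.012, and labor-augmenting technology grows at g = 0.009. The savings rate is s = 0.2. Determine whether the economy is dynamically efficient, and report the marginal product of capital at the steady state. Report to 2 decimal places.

dynamically efficient; MPK ≈ 0.17

Capital per effective worker breaks even when investment replaces (n + g + δ)·k; here n + g + δ = 0.074.
Steady-state k*: s·k^0.45 = 0.074·k gives k* = (0.2/0.074)^(1/0.55) ≈ 6.0966.
MPK = 0.45·6.0966^(-0.55) ≈ 0.1665.
MPK > n+g+δ = 0.074, so the economy is dynamically efficient (under-saving).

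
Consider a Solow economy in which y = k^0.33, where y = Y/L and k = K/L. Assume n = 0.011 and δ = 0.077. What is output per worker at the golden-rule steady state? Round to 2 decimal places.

n + δ = 0.011 + 0.077 = 0.088.
Golden rule sets MPK = n+δ: 0.33·k^(0.33−1) = 0.088, so k_gold = (0.33/0.088)^(1/0.67) ≈ 7.1906.
Output: y_gold = k_gold^0.33 = 7.1906^0.33 ≈ 1.9175.

y_gold ≈ 1.92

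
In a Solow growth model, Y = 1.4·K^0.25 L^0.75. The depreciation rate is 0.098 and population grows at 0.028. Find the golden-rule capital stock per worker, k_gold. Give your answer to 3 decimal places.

n + δ = 0.028 + 0.098 = 0.126.
At the golden rule the marginal product of capital equals n+δ: 0.25·1.4·k^(0.25−1) = 0.126. Solving, k_gold = (0.25·1.4/0.126)^(1/0.75) ≈ 3.9048.

k_gold ≈ 3.905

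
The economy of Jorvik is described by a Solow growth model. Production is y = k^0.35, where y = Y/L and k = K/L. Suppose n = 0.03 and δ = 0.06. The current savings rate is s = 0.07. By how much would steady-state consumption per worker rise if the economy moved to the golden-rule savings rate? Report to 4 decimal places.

The effective depreciation rate is n + δ = 0.03 + 0.06 = 0.09.
Current steady state (s = 0.07): k* = (0.07/0.09)^(1/0.65) ≈ 0.6793, y* = 0.6793^0.35 ≈ 0.8734, c* = (1−0.07)·0.8734 ≈ 0.8123.
Golden rule sets MPK = n+δ: 0.35·k^(0.35−1) = 0.09, so k_gold = (0.35/0.09)^(1/0.65) ≈ 8.0802.
y_gold = 8.0802^0.35 ≈ 2.0778, c_gold = y_gold − 0.09·k_gold ≈ 1.3506.
Gain: Δc = 1.3506 − 0.8123 ≈ 0.5383.

Δc ≈ 0.5383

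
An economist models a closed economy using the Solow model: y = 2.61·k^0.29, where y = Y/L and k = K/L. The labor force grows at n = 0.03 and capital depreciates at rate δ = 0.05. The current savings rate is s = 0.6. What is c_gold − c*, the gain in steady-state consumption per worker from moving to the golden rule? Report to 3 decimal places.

Δc ≈ 1.122

n + δ = 0.03 + 0.05 = 0.08.
Current steady state (s = 0.6): k* = (0.6·2.61/0.08)^(1/0.71) ≈ 65.9627, y* = 2.61·65.9627^0.29 ≈ 8.7950, c* = (1−0.6)·8.7950 ≈ 3.5180.
At the golden rule the marginal product of capital equals n+δ: 0.29·2.61·k^(0.29−1) = 0.08. Solving, k_gold = (0.29·2.61/0.08)^(1/0.71) ≈ 23.6906.
y_gold = 2.61·23.6906^0.29 ≈ 6.5353, c_gold = y_gold − 0.08·k_gold ≈ 4.6401.
Gain: Δc = 4.6401 − 3.5180 ≈ 1.1221.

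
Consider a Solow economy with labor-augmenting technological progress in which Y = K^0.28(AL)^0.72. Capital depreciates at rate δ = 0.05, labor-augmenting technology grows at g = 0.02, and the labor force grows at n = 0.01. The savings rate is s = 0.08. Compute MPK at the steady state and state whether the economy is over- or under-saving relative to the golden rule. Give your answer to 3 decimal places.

Break-even investment rate: n + g + δ = 0.01 + 0.02 + 0.05 = 0.08.
Steady-state k*: s·k^0.28 = 0.08·k gives k* = (0.08/0.08)^(1/0.72) ≈ 1.0000.
MPK = 0.28·1.0000^(-0.72) ≈ 0.2800.
MPK > n+g+δ = 0.08, so the economy is dynamically efficient (under-saving).

under-saving; MPK ≈ 0.280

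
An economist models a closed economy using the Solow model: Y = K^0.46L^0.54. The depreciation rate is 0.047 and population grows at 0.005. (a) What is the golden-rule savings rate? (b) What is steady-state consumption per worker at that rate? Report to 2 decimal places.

(a) s_gold = 0.46; (b) c_gold ≈ 3.46

n + δ = 0.005 + 0.047 = 0.052.
For Cobb-Douglas, s_gold equals capital's share: s_gold = 0.46.
Setting f'(k) = n+δ gives 0.46·k^(0.46−1) = 0.052, hence k_gold = (0.46/0.052)^(1/0.54) ≈ 56.6564.
y_gold = 56.6564^0.46 ≈ 6.4046; c_gold = (1−0.46)·y_gold ≈ 3.4585.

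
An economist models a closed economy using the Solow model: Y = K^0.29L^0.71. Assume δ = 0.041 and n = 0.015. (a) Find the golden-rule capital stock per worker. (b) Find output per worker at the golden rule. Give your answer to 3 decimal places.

Capital per worker breaks even when investment replaces (n + δ)·k; here n + δ = 0.056.
Setting f'(k) = n+δ gives 0.29·k^(0.29−1) = 0.056, hence k_gold = (0.29/0.056)^(1/0.71) ≈ 10.1375.
y_gold = 10.1375^0.29 ≈ 1.9576.

(a) k_gold ≈ 10.137; (b) y_gold ≈ 1.958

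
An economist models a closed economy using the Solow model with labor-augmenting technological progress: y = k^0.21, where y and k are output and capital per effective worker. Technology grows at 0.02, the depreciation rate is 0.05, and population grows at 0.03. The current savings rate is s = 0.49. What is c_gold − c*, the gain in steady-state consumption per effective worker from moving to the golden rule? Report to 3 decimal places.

Δc ≈ 0.184

n + g + δ = 0.03 + 0.02 + 0.05 = 0.1.
Current steady state (s = 0.49): k* = (0.49/0.1)^(1/0.79) ≈ 7.4759, y* = 7.4759^0.21 ≈ 1.5257, c* = (1−0.49)·1.5257 ≈ 0.7781.
Setting f'(k) = n+g+δ gives 0.21·k^(0.21−1) = 0.1, hence k_gold = (0.21/0.1)^(1/0.79) ≈ 2.5578.
y_gold = 2.5578^0.21 ≈ 1.2180, c_gold = y_gold − 0.1·k_gold ≈ 0.9622.
Gain: Δc = 0.9622 − 0.7781 ≈ 0.1841.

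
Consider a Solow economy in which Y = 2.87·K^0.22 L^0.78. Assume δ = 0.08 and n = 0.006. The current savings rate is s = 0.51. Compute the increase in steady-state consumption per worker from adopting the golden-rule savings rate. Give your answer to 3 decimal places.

The effective depreciation rate is n + δ = 0.006 + 0.08 = 0.086.
Current steady state (s = 0.51): k* = (0.51·2.87/0.086)^(1/0.78) ≈ 37.8570, y* = 2.87·37.8570^0.22 ≈ 6.3837, c* = (1−0.51)·6.3837 ≈ 3.1280.
Maximizing c = f(k) − (n+δ)·k gives f'(k) = n+δ, i.e. 0.22·2.87·k^(0.22−1) = 0.086, so k_gold = (0.22·2.87/0.086)^(1/0.78) ≈ 12.8827.
y_gold = 2.87·12.8827^0.22 ≈ 5.0360, c_gold = y_gold − 0.086·k_gold ≈ 3.9281.
Gain: Δc = 3.9281 − 3.1280 ≈ 0.8000.

Δc ≈ 0.800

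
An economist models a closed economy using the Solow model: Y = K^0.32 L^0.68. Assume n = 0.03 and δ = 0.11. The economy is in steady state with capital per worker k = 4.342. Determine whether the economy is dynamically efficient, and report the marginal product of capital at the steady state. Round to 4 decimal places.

dynamically inefficient; MPK ≈ 0.1179

The effective depreciation rate is n + δ = 0.03 + 0.11 = 0.14.
MPK = 0.32·k^(0.32−1) = 0.32·4.342^(-0.68) ≈ 0.1179.
MPK < 0.14, so the economy is dynamically inefficient (over-saving).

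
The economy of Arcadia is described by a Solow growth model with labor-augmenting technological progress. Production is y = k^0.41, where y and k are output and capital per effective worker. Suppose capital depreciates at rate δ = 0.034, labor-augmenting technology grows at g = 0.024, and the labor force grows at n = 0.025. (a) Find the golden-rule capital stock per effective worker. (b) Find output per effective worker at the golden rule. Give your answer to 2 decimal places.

(a) k_gold ≈ 14.99; (b) y_gold ≈ 3.03

Capital per effective worker breaks even when investment replaces (n + g + δ)·k; here n + g + δ = 0.083.
Setting f'(k) = n+g+δ gives 0.41·k^(0.41−1) = 0.083, hence k_gold = (0.41/0.083)^(1/0.59) ≈ 14.9890.
y_gold = 14.9890^0.41 ≈ 3.0344.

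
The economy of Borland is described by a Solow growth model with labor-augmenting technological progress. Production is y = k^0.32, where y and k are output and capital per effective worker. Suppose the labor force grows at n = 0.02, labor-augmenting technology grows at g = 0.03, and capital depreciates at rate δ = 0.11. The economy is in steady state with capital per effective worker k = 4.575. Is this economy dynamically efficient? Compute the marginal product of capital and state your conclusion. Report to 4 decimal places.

dynamically inefficient; MPK ≈ 0.1138

Break-even investment rate: n + g + δ = 0.02 + 0.03 + 0.11 = 0.16.
MPK = 0.32·k^(0.32−1) = 0.32·4.575^(-0.68) ≈ 0.1138.
MPK < 0.16, so the economy is dynamically inefficient (over-saving).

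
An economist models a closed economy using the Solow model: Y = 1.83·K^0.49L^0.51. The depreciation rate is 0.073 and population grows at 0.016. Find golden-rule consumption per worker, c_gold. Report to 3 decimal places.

Break-even investment rate: n + δ = 0.016 + 0.073 = 0.089.
At the golden rule the marginal product of capital equals n+δ: 0.49·1.83·k^(0.49−1) = 0.089. Solving, k_gold = (0.49·1.83/0.089)^(1/0.51) ≈ 92.7195.
y_gold = 1.83·92.7195^0.49 ≈ 16.8409.
c_gold = y_gold − (n+δ)·k_gold = 16.8409 − 0.089·92.7195 ≈ 8.5888.

c_gold ≈ 8.589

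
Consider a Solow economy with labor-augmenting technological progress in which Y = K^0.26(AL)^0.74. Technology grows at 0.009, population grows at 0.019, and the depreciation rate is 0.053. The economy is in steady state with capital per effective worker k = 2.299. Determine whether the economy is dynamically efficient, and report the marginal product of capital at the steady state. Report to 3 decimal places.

Break-even investment rate: n + g + δ = 0.019 + 0.009 + 0.053 = 0.081.
MPK = 0.26·k^(0.26−1) = 0.26·2.299^(-0.74) ≈ 0.1404.
MPK > 0.081, so the economy is dynamically efficient (under-saving).

dynamically efficient; MPK ≈ 0.140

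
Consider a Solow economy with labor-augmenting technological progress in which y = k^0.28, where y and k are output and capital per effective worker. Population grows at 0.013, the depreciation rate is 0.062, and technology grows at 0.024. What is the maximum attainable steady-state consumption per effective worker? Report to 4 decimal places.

Break-even investment rate: n + g + δ = 0.013 + 0.024 + 0.062 = 0.099.
Setting f'(k) = n+g+δ gives 0.28·k^(0.28−1) = 0.099, hence k_gold = (0.28/0.099)^(1/0.72) ≈ 4.2376.
y_gold = 4.2376^0.28 ≈ 1.4983.
c_gold = y_gold − (n+g+δ)·k_gold = 1.4983 − 0.099·4.2376 ≈ 1.0788.

c_gold ≈ 1.0788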